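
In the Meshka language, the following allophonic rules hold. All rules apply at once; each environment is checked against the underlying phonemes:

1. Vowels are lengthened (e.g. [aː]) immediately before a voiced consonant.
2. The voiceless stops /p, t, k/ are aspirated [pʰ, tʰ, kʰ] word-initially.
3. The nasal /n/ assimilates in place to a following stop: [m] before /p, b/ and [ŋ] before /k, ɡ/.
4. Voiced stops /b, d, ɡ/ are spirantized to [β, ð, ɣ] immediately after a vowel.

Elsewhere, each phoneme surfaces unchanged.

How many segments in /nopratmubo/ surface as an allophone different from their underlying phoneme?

Segments that undergo a rule: /u/ → [uː] (rule 1); /b/ → [β] (rule 4).
All other segments surface unchanged.

2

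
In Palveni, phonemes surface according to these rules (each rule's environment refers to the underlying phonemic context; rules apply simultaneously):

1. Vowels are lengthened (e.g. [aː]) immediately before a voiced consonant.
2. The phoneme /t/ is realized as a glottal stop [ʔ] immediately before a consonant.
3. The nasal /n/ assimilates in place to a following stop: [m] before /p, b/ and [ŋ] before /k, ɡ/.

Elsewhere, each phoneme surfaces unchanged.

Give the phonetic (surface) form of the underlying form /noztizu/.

[noːztiːzu]

/n/ — word-initial; rule 3 does not apply here → [n].
/o/ (between /n/ and /z/): before a voiced consonant, so rule 1 applies → [oː].
/t/ — between /z/ and /i/; rule 2 does not apply here → [t].
/i/ meets the environment for rule 1 (before a voiced consonant) → [iː].
/u/ (word-final): rule 1 targets it, but not before a voiced consonant → unchanged [u].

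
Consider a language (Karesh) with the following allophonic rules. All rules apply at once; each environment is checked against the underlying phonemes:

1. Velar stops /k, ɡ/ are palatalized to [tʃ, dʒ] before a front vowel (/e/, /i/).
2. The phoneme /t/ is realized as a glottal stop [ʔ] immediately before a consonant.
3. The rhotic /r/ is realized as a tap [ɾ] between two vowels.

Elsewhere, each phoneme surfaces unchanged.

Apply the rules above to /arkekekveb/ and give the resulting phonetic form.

/a/ (word-initial): no rule targets it → [a].
/r/ (between /a/ and /k/) fails the environment for rule 3, so it stays [r].
/k/ (between /r/ and /e/) occurs before a front vowel → [tʃ] by rule 1.
/e/ (between /k/ and /k/) is unaffected → [e].
/k/ (between /e/ and /e/): before a front vowel, so rule 1 applies → [tʃ].
/e/ — not in any rule's target class → [e].
/k/ (between /e/ and /v/): rule 1 targets it, but not before a front vowel → unchanged [k].
/v/ (between /k/ and /e/): no rule targets it → [v].
/e/ (between /v/ and /b/): no rule targets it → [e].
/b/ — not in any rule's target class → [b].

[artʃetʃekveb]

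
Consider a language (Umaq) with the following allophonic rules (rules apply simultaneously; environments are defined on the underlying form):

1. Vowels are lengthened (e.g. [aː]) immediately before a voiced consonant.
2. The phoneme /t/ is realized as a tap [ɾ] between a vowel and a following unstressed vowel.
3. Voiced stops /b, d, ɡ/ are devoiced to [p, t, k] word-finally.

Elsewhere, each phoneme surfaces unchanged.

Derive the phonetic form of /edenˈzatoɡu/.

[eːdeːnˈzaɾoːɡu]

/e/ (word-initial): before a voiced consonant, so rule 1 applies → [eː].
/d/ (between /e/ and /e/) fails the environment for rule 3, so it stays [d].
Rule 1 applies to /e/ (between /d/ and /n/: before a voiced consonant) → [eː].
/n/ (between /e/ and /z/) is unaffected → [n].
/z/ (between /n/ and /a/) is unaffected → [z].
/a/ (between /z/ and /t/) fails the environment for rule 1, so it stays [a].
/t/ (between /a/ and /o/): between a vowel and a following unstressed vowel, so rule 2 applies → [ɾ].
Rule 1 applies to /o/ (between /t/ and /ɡ/: before a voiced consonant) → [oː].
/ɡ/ (between /o/ and /u/): rule 3 targets it, but not word-finally → unchanged [ɡ].
/u/ (word-final) is in the target of rule 1 but the environment (before a voiced consonant) is not met → [u].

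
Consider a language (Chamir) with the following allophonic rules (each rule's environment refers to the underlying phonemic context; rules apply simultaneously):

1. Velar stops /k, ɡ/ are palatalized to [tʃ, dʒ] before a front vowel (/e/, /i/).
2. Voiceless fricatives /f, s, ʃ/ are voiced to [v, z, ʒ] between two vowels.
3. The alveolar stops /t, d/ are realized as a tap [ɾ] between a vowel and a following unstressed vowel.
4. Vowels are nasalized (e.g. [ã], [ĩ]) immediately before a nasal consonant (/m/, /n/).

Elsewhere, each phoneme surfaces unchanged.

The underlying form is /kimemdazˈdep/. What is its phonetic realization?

[tʃĩmẽmdazˈdep]

/k/ (word-initial) occurs before a front vowel → [tʃ] by rule 1.
/i/ (between /k/ and /m/) occurs before a nasal consonant → [ĩ] by rule 4.
/e/ meets the environment for rule 4 (before a nasal consonant) → [ẽ].
/d/ (between /m/ and /a/): rule 3 targets it, but not between a vowel and a following unstressed vowel → unchanged [d].
/a/ (between /d/ and /z/) is in the target of rule 4 but the environment (before a nasal consonant) is not met → [a].
/d/ (between /z/ and /e/) fails the environment for rule 3, so it stays [d].
/e/ (between /d/ and /p/) is in the target of rule 4 but the environment (before a nasal consonant) is not met → [e].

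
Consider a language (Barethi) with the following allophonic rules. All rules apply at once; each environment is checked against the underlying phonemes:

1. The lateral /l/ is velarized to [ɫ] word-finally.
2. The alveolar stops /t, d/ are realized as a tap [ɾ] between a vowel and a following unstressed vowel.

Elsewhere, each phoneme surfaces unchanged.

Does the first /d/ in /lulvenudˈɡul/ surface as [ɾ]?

/d/ — between /u/ and /ɡ/; rule 2 does not apply here → [d].
The actual realization is [d], not [ɾ].

No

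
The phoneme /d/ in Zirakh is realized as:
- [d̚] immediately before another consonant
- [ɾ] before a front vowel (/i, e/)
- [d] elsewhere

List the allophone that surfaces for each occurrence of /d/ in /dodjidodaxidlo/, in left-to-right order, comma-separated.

[d], [d̚], [d], [d], [d̚]

Occurrence 1 (position 1): no conditioning environment matches → elsewhere allophone [d].
Occurrence 2 (position 3): immediately before another consonant → [d̚].
Occurrence 3 (position 6): no conditioning environment matches → elsewhere allophone [d].
Occurrence 4 (position 8): no conditioning environment matches → elsewhere allophone [d].
Occurrence 5 (position 12): immediately before another consonant → [d̚].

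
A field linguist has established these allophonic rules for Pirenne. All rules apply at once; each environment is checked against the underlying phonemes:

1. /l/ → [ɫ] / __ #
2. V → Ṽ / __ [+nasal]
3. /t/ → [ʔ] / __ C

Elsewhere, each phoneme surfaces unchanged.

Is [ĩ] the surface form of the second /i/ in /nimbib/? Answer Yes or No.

/i/ — between /b/ and /b/; rule 2 does not apply here → [i].
The actual realization is [i], not [ĩ].

No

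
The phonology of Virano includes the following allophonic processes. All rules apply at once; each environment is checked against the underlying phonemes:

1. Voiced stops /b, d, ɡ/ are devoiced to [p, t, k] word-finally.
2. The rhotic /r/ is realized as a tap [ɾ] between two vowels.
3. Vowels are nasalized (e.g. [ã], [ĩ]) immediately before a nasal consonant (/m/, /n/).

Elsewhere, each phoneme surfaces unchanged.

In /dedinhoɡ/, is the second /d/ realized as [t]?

/d/ (between /e/ and /i/) fails the environment for rule 1, so it stays [d].
The actual realization is [d], not [t].

No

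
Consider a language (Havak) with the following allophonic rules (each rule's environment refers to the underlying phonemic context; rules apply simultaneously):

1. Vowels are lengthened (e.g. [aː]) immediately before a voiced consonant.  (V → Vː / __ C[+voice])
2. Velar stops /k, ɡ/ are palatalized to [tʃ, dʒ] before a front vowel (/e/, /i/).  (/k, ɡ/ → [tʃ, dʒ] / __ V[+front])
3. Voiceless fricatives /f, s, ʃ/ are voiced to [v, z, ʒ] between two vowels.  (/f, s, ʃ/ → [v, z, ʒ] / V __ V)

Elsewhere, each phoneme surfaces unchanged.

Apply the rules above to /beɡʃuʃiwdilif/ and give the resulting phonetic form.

/e/ meets the environment for rule 1 (before a voiced consonant) → [eː].
/ɡ/ (between /e/ and /ʃ/) fails the environment for rule 2, so it stays [ɡ].
/ʃ/ — between /ɡ/ and /u/; rule 3 does not apply here → [ʃ].
/u/ (between /ʃ/ and /ʃ/) is in the target of rule 1 but the environment (before a voiced consonant) is not met → [u].
Rule 3 applies to /ʃ/ (between /u/ and /i/: between two vowels) → [ʒ].
/i/ (between /ʃ/ and /w/) occurs before a voiced consonant → [iː] by rule 1.
/i/ meets the environment for rule 1 (before a voiced consonant) → [iː].
/i/ (between /l/ and /f/): rule 1 targets it, but not before a voiced consonant → unchanged [i].
/f/ (word-final): rule 3 targets it, but not between two vowels → unchanged [f].

[beːɡʃuʒiːwdiːlif]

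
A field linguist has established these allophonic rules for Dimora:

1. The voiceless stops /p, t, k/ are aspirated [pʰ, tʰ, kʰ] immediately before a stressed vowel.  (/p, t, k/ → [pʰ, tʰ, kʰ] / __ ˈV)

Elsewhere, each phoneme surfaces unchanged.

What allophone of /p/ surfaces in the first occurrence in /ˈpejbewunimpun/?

/p/ (word-initial) occurs immediately before a stressed vowel → [pʰ] by rule 1.

[pʰ]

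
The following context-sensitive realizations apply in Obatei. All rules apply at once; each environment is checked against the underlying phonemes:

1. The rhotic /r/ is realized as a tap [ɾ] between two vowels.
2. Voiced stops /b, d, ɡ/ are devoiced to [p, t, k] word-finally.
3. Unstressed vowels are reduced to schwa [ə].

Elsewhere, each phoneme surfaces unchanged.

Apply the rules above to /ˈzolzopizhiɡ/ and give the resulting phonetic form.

/z/ — not in any rule's target class → [z].
/o/ (between /z/ and /l/): rule 3 targets it, but not in an unstressed syllable → unchanged [o].
/l/ stays [l].
/z/ stays [z].
/o/ — between /z/ and /p/, in an unstressed syllable — surfaces as [ə] (rule 3).
/p/ — not in any rule's target class → [p].
/i/ meets the environment for rule 3 (in an unstressed syllable) → [ə].
/z/ stays [z].
/h/ stays [h].
/i/ meets the environment for rule 3 (in an unstressed syllable) → [ə].
/ɡ/ (word-final) occurs word-finally → [k] by rule 2.

[ˈzolzəpəzhək]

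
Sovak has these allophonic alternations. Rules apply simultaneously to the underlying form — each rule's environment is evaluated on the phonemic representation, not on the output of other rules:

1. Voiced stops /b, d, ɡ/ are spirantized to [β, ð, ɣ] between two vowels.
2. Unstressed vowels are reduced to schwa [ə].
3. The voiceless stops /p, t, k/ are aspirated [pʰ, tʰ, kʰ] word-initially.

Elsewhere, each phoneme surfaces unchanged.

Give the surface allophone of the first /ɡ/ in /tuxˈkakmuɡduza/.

/ɡ/ (between /u/ and /d/) fails the environment for rule 1, so it stays [ɡ].

[ɡ]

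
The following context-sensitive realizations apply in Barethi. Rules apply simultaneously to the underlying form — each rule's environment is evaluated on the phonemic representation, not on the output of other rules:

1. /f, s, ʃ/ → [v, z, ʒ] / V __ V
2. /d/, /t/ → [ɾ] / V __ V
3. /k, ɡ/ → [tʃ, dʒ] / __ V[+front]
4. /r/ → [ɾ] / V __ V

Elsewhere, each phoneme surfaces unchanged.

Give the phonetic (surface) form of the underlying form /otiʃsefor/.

/o/ stays [o].
Rule 2 applies to /t/ (between /o/ and /i/: between two vowels) → [ɾ].
/i/ stays [i].
/ʃ/ (between /i/ and /s/) fails the environment for rule 1, so it stays [ʃ].
/s/ — between /ʃ/ and /e/; rule 1 does not apply here → [s].
/e/ — not in any rule's target class → [e].
Rule 1 applies to /f/ (between /e/ and /o/: between two vowels) → [v].
/o/ (between /f/ and /r/) is unaffected → [o].
/r/ (word-final): rule 4 targets it, but not between two vowels → unchanged [r].

[oɾiʃsevor]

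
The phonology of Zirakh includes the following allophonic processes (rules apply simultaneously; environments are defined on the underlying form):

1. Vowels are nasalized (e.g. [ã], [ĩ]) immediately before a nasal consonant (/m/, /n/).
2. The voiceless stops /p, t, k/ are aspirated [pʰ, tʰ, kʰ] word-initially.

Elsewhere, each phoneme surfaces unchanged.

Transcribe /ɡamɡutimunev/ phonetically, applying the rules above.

/ɡ/ — not in any rule's target class → [ɡ].
/a/ (between /ɡ/ and /m/): before a nasal consonant, so rule 1 applies → [ã].
/m/ — not in any rule's target class → [m].
/ɡ/ — not in any rule's target class → [ɡ].
/u/ (between /ɡ/ and /t/) fails the environment for rule 1, so it stays [u].
/t/ — between /u/ and /i/; rule 2 does not apply here → [t].
/i/ (between /t/ and /m/): before a nasal consonant, so rule 1 applies → [ĩ].
/m/ (between /i/ and /u/): no rule targets it → [m].
Rule 1 applies to /u/ (between /m/ and /n/: before a nasal consonant) → [ũ].
/n/ (between /u/ and /e/): no rule targets it → [n].
/e/ (between /n/ and /v/) fails the environment for rule 1, so it stays [e].
/v/ stays [v].

[ɡãmɡutĩmũnev]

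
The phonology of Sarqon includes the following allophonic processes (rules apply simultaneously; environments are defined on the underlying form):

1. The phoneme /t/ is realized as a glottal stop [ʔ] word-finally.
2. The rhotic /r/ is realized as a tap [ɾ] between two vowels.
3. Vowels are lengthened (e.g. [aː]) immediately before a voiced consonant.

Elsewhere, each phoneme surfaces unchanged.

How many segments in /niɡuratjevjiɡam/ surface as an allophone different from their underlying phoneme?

6

Segments that undergo a rule: /i/ → [iː] (rule 3); /u/ → [uː] (rule 3); /r/ → [ɾ] (rule 2); /e/ → [eː] (rule 3); /i/ → [iː] (rule 3); /a/ → [aː] (rule 3).
All other segments surface unchanged.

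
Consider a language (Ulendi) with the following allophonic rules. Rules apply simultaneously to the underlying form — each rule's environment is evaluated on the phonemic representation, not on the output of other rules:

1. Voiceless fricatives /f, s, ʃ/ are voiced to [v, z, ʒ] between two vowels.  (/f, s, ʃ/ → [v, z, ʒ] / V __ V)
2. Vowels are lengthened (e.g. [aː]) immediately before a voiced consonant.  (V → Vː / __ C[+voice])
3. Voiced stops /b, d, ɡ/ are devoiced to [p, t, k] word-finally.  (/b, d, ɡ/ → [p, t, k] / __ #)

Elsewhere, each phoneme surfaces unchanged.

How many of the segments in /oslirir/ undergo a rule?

Segments that undergo a rule: /i/ → [iː] (rule 2); /i/ → [iː] (rule 2).
All other segments surface unchanged.

2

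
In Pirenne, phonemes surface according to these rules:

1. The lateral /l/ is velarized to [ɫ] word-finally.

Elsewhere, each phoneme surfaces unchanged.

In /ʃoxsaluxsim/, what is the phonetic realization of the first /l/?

[l]

/l/ (between /a/ and /u/): rule 1 targets it, but not word-finally → unchanged [l].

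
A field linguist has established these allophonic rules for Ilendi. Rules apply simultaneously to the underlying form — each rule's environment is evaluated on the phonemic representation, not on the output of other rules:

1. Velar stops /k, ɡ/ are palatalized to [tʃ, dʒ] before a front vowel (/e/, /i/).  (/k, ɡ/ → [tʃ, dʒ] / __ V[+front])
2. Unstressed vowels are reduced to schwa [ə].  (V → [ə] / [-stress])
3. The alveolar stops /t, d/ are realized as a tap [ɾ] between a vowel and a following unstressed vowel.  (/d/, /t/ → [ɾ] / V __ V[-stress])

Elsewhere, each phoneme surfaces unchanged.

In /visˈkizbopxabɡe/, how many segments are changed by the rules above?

Segments that undergo a rule: /i/ → [ə] (rule 2); /k/ → [tʃ] (rule 1); /o/ → [ə] (rule 2); /a/ → [ə] (rule 2); /ɡ/ → [dʒ] (rule 1); /e/ → [ə] (rule 2).
All other segments surface unchanged.

6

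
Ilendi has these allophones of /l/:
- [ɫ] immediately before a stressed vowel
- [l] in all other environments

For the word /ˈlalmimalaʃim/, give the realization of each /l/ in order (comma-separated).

Occurrence 1 (position 1): immediately before a stressed vowel → [ɫ].
Occurrence 2 (position 3): no conditioning environment matches → elsewhere allophone [l].
Occurrence 3 (position 8): no conditioning environment matches → elsewhere allophone [l].

[ɫ], [l], [l]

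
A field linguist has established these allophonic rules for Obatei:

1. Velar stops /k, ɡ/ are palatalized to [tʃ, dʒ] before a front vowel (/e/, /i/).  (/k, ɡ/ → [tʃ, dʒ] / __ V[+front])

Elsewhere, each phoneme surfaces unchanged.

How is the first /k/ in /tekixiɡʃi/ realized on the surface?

[tʃ]

/k/ — between /e/ and /i/, before a front vowel — surfaces as [tʃ] (rule 1).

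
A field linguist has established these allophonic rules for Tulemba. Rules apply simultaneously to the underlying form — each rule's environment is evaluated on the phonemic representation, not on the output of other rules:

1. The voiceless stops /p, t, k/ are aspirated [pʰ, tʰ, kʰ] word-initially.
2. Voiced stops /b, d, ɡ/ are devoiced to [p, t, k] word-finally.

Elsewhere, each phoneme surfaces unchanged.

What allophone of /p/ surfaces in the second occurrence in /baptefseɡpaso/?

[p]

/p/ (between /ɡ/ and /a/) is in the target of rule 1 but the environment (word-initially) is not met → [p].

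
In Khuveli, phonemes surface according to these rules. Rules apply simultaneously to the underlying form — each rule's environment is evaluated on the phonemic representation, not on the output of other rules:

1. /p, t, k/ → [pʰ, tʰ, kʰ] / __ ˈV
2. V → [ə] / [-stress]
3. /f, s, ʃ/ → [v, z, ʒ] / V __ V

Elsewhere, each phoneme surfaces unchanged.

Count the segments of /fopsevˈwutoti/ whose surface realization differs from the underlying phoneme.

Segments that undergo a rule: /o/ → [ə] (rule 2); /e/ → [ə] (rule 2); /o/ → [ə] (rule 2); /i/ → [ə] (rule 2).
All other segments surface unchanged.

4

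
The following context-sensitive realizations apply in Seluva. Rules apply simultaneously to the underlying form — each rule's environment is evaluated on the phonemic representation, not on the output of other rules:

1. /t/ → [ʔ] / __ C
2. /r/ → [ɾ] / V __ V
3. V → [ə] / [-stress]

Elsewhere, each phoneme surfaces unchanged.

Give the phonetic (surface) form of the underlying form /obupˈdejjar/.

[əbəpˈdejjər]

/o/ (word-initial): in an unstressed syllable, so rule 3 applies → [ə].
/u/ meets the environment for rule 3 (in an unstressed syllable) → [ə].
/e/ (between /d/ and /j/) is in the target of rule 3 but the environment (in an unstressed syllable) is not met → [e].
/a/ — between /j/ and /r/, in an unstressed syllable — surfaces as [ə] (rule 3).
/r/ (word-final) fails the environment for rule 2, so it stays [r].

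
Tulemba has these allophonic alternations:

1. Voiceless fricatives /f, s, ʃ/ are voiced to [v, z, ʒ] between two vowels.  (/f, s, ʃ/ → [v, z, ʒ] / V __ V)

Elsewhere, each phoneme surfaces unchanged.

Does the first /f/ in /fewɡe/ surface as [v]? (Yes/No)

/f/ (word-initial) is in the target of rule 1 but the environment (between two vowels) is not met → [f].
The actual realization is [f], not [v].

No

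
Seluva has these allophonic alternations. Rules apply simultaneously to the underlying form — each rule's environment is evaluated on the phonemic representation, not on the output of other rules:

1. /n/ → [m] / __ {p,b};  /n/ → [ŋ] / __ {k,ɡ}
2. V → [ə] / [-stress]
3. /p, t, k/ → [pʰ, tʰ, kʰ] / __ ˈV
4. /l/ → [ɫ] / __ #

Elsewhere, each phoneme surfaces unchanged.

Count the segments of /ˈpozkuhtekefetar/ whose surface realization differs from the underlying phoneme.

Segments that undergo a rule: /p/ → [pʰ] (rule 3); /u/ → [ə] (rule 2); /e/ → [ə] (rule 2); /e/ → [ə] (rule 2); /e/ → [ə] (rule 2); /a/ → [ə] (rule 2).
All other segments surface unchanged.

6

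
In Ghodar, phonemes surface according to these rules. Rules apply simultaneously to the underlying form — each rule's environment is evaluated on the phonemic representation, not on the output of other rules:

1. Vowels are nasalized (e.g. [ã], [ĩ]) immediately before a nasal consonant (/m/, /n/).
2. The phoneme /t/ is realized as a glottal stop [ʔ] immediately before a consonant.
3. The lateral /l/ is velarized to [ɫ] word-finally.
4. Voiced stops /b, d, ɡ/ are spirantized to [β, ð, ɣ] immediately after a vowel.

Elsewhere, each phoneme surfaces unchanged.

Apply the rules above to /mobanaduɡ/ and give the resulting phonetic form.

/m/ stays [m].
/o/ (between /m/ and /b/) is in the target of rule 1 but the environment (before a nasal consonant) is not met → [o].
/b/ (between /o/ and /a/): immediately after a vowel, so rule 4 applies → [β].
/a/ (between /b/ and /n/) occurs before a nasal consonant → [ã] by rule 1.
/n/ (between /a/ and /a/) is unaffected → [n].
/a/ — between /n/ and /d/; rule 1 does not apply here → [a].
/d/ meets the environment for rule 4 (immediately after a vowel) → [ð].
/u/ (between /d/ and /ɡ/) fails the environment for rule 1, so it stays [u].
/ɡ/ (word-final): immediately after a vowel, so rule 4 applies → [ɣ].

[moβãnaðuɣ]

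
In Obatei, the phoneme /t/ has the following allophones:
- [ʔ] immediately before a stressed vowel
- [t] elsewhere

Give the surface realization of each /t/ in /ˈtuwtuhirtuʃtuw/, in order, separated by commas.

Occurrence 1 (position 1): immediately before a stressed vowel → [ʔ].
Occurrence 2 (position 4): no conditioning environment matches → elsewhere allophone [t].
Occurrence 3 (position 9): no conditioning environment matches → elsewhere allophone [t].
Occurrence 4 (position 12): no conditioning environment matches → elsewhere allophone [t].

[ʔ], [t], [t], [t]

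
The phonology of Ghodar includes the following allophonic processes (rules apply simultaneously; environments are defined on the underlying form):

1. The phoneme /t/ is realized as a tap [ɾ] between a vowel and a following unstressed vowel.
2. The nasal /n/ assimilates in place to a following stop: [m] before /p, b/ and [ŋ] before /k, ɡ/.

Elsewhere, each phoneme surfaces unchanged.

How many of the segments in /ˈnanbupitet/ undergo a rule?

2

Segments that undergo a rule: /n/ → [m] (rule 2); /t/ → [ɾ] (rule 1).
All other segments surface unchanged.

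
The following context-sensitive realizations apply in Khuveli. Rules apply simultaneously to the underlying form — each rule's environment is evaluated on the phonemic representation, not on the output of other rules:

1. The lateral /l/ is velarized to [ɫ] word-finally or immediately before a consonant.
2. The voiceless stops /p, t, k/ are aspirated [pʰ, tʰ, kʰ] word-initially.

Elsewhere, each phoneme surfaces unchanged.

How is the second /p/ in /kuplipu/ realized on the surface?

[p]

/p/ (between /i/ and /u/) fails the environment for rule 2, so it stays [p].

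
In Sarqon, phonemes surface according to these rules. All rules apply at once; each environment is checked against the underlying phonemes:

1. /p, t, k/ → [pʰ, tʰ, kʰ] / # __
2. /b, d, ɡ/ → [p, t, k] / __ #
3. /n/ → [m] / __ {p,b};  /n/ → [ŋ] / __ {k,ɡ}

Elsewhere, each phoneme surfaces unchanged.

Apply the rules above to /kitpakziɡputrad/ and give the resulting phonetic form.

[kʰitpakziɡputrat]

/k/ (word-initial) occurs word-initially → [kʰ] by rule 1.
/i/ (between /k/ and /t/): no rule targets it → [i].
/t/ (between /i/ and /p/) is in the target of rule 1 but the environment (word-initially) is not met → [t].
/p/ — between /t/ and /a/; rule 1 does not apply here → [p].
/a/ (between /p/ and /k/) is unaffected → [a].
/k/ (between /a/ and /z/) is in the target of rule 1 but the environment (word-initially) is not met → [k].
/z/ (between /k/ and /i/): no rule targets it → [z].
/i/ stays [i].
/ɡ/ (between /i/ and /p/): rule 2 targets it, but not word-finally → unchanged [ɡ].
/p/ (between /ɡ/ and /u/): rule 1 targets it, but not word-initially → unchanged [p].
/u/ (between /p/ and /t/): no rule targets it → [u].
/t/ (between /u/ and /r/) is in the target of rule 1 but the environment (word-initially) is not met → [t].
/r/ (between /t/ and /a/): no rule targets it → [r].
/a/ stays [a].
/d/ — word-final, word-finally — surfaces as [t] (rule 2).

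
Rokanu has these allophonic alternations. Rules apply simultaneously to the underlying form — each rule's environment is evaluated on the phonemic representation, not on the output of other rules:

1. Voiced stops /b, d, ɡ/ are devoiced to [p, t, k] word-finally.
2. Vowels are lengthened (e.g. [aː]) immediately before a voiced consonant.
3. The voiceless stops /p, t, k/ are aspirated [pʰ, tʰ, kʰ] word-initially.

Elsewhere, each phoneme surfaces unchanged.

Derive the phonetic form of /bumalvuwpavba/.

[buːmaːlvuːwpaːvba]

/b/ (word-initial) is in the target of rule 1 but the environment (word-finally) is not met → [b].
/u/ meets the environment for rule 2 (before a voiced consonant) → [uː].
/m/ (between /u/ and /a/) is unaffected → [m].
Rule 2 applies to /a/ (between /m/ and /l/: before a voiced consonant) → [aː].
/l/ stays [l].
/v/ — not in any rule's target class → [v].
/u/ meets the environment for rule 2 (before a voiced consonant) → [uː].
/w/ (between /u/ and /p/) is unaffected → [w].
/p/ (between /w/ and /a/) fails the environment for rule 3, so it stays [p].
/a/ (between /p/ and /v/) occurs before a voiced consonant → [aː] by rule 2.
/v/ stays [v].
/b/ (between /v/ and /a/) fails the environment for rule 1, so it stays [b].
/a/ — word-final; rule 2 does not apply here → [a].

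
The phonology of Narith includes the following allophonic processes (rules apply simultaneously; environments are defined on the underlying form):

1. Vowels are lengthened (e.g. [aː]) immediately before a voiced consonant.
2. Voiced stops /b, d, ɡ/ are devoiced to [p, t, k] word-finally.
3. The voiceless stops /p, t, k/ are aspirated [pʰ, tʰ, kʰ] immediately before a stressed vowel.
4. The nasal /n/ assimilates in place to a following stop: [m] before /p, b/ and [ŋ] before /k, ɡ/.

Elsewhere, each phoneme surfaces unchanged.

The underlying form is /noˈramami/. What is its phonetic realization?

/n/ — word-initial; rule 4 does not apply here → [n].
/o/ meets the environment for rule 1 (before a voiced consonant) → [oː].
/a/ (between /r/ and /m/) occurs before a voiced consonant → [aː] by rule 1.
/a/ — between /m/ and /m/, before a voiced consonant — surfaces as [aː] (rule 1).
/i/ (word-final) is in the target of rule 1 but the environment (before a voiced consonant) is not met → [i].

[noːˈraːmaːmi]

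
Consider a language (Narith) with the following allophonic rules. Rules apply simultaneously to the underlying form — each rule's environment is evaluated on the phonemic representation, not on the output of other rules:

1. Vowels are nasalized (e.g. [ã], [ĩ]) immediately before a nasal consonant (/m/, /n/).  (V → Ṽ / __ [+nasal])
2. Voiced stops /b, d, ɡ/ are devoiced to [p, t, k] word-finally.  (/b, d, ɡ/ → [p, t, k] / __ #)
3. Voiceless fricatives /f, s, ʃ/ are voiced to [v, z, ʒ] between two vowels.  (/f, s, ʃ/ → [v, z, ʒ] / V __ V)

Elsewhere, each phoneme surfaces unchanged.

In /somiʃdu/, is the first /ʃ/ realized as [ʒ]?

/ʃ/ (between /i/ and /d/): rule 3 targets it, but not between two vowels → unchanged [ʃ].
The actual realization is [ʃ], not [ʒ].

No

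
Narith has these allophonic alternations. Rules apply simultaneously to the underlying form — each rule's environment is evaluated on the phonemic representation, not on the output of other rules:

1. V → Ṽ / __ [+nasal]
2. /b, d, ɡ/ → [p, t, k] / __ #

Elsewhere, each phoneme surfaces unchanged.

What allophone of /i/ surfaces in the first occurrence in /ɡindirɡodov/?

[ĩ]

/i/ — between /ɡ/ and /n/, before a nasal consonant — surfaces as [ĩ] (rule 1).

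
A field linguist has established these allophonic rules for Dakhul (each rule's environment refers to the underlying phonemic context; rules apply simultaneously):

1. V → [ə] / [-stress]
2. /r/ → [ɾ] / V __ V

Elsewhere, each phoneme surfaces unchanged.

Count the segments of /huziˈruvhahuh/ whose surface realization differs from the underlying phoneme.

Segments that undergo a rule: /u/ → [ə] (rule 1); /i/ → [ə] (rule 1); /r/ → [ɾ] (rule 2); /a/ → [ə] (rule 1); /u/ → [ə] (rule 1).
All other segments surface unchanged.

5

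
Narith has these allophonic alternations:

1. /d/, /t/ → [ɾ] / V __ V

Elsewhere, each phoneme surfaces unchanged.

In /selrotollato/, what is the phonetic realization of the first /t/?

Rule 1 applies to /t/ (between /o/ and /o/: between two vowels) → [ɾ].

[ɾ]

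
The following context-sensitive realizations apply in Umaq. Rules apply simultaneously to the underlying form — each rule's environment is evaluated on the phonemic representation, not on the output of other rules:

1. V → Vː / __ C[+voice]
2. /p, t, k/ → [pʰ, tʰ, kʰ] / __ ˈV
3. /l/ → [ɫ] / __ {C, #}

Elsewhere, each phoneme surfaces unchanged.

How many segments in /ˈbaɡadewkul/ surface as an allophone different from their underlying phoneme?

Segments that undergo a rule: /a/ → [aː] (rule 1); /a/ → [aː] (rule 1); /e/ → [eː] (rule 1); /u/ → [uː] (rule 1); /l/ → [ɫ] (rule 3).
All other segments surface unchanged.

5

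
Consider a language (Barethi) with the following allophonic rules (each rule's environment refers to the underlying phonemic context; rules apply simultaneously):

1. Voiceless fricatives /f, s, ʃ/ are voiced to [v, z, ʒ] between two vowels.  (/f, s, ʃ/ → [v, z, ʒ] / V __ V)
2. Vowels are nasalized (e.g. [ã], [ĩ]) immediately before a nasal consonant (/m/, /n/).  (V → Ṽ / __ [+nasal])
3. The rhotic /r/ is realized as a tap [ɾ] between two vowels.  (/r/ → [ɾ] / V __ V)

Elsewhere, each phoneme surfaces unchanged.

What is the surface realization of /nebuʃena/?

/e/ — between /n/ and /b/; rule 2 does not apply here → [e].
/u/ (between /b/ and /ʃ/) is in the target of rule 2 but the environment (before a nasal consonant) is not met → [u].
/ʃ/ (between /u/ and /e/) occurs between two vowels → [ʒ] by rule 1.
/e/ (between /ʃ/ and /n/): before a nasal consonant, so rule 2 applies → [ẽ].
/a/ (word-final): rule 2 targets it, but not before a nasal consonant → unchanged [a].

[nebuʒẽna]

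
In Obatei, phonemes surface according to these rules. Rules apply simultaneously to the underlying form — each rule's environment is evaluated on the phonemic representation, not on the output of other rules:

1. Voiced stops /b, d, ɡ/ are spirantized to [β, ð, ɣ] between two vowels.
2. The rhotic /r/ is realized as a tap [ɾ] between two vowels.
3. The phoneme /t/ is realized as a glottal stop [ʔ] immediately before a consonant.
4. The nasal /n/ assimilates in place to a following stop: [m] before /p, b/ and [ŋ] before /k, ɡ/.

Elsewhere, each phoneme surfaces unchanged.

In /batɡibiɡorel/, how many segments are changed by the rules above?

Segments that undergo a rule: /t/ → [ʔ] (rule 3); /b/ → [β] (rule 1); /ɡ/ → [ɣ] (rule 1); /r/ → [ɾ] (rule 2).
All other segments surface unchanged.

4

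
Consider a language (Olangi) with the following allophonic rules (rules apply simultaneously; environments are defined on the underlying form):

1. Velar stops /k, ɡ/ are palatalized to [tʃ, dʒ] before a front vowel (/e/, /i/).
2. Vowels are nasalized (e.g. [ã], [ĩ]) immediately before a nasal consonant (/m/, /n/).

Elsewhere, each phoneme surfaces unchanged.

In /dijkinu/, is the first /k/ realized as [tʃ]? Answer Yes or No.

Yes

/k/ (between /j/ and /i/) occurs before a front vowel → [tʃ] by rule 1.
The actual realization is [tʃ], which matches [tʃ].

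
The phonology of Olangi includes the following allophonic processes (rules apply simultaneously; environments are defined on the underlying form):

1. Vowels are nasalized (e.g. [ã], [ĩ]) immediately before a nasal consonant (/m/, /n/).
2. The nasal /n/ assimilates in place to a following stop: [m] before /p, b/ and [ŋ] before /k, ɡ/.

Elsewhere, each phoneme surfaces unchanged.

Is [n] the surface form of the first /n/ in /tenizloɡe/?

/n/ (between /e/ and /i/) is in the target of rule 2 but the environment (before a labial or velar stop) is not met → [n].
The actual realization is [n], which matches [n].

Yes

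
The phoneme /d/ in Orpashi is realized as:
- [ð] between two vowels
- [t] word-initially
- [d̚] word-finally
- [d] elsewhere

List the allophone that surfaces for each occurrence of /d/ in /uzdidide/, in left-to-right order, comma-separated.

Occurrence 1 (position 3): no conditioning environment matches → elsewhere allophone [d].
Occurrence 2 (position 5): between two vowels → [ð].
Occurrence 3 (position 7): between two vowels → [ð].

[d], [ð], [ð]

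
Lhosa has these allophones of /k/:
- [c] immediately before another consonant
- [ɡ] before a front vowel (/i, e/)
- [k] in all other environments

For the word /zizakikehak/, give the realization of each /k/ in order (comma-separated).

Occurrence 1 (position 5): before a front vowel (/i, e/) → [ɡ].
Occurrence 2 (position 7): before a front vowel (/i, e/) → [ɡ].
Occurrence 3 (position 11): no conditioning environment matches → elsewhere allophone [k].

[ɡ], [ɡ], [k]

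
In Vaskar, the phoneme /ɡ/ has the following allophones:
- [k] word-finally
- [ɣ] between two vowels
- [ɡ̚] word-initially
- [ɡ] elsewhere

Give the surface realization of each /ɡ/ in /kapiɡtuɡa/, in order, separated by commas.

[ɡ], [ɣ]

Occurrence 1 (position 5): no conditioning environment matches → elsewhere allophone [ɡ].
Occurrence 2 (position 8): between two vowels → [ɣ].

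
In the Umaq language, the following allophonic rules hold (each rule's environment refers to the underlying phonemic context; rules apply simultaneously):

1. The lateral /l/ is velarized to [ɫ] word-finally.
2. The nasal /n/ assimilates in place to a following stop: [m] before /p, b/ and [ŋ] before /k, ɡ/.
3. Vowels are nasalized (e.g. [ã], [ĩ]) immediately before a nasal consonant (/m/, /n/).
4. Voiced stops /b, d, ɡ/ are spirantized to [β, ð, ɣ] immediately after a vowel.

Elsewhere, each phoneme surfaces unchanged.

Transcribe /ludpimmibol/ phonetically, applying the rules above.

[luðpĩmmiβoɫ]

/l/ (word-initial) fails the environment for rule 1, so it stays [l].
/u/ (between /l/ and /d/) is in the target of rule 3 but the environment (before a nasal consonant) is not met → [u].
/d/ — between /u/ and /p/, immediately after a vowel — surfaces as [ð] (rule 4).
/p/ stays [p].
/i/ (between /p/ and /m/) occurs before a nasal consonant → [ĩ] by rule 3.
/m/ — not in any rule's target class → [m].
/m/ — not in any rule's target class → [m].
/i/ (between /m/ and /b/) fails the environment for rule 3, so it stays [i].
/b/ (between /i/ and /o/) occurs immediately after a vowel → [β] by rule 4.
/o/ (between /b/ and /l/): rule 3 targets it, but not before a nasal consonant → unchanged [o].
Rule 1 applies to /l/ (word-final: word-finally) → [ɫ].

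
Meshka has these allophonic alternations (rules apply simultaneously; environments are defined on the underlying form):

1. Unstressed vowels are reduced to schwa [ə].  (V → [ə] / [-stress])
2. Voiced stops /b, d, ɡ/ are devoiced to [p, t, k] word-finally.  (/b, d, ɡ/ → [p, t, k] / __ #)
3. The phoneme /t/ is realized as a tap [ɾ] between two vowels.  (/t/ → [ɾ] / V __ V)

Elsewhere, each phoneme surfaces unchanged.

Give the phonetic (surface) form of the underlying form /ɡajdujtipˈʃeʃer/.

[ɡəjdəjtəpˈʃeʃər]

/ɡ/ — word-initial; rule 2 does not apply here → [ɡ].
/a/ meets the environment for rule 1 (in an unstressed syllable) → [ə].
/j/ (between /a/ and /d/): no rule targets it → [j].
/d/ (between /j/ and /u/) fails the environment for rule 2, so it stays [d].
Rule 1 applies to /u/ (between /d/ and /j/: in an unstressed syllable) → [ə].
/j/ stays [j].
/t/ (between /j/ and /i/) fails the environment for rule 3, so it stays [t].
/i/ (between /t/ and /p/): in an unstressed syllable, so rule 1 applies → [ə].
/p/ — not in any rule's target class → [p].
/ʃ/ — not in any rule's target class → [ʃ].
/e/ (between /ʃ/ and /ʃ/) fails the environment for rule 1, so it stays [e].
/ʃ/ stays [ʃ].
Rule 1 applies to /e/ (between /ʃ/ and /r/: in an unstressed syllable) → [ə].
/r/ stays [r].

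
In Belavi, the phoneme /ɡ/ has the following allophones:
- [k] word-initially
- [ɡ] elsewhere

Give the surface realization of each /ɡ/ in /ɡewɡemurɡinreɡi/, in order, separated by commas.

[k], [ɡ], [ɡ], [ɡ]

Occurrence 1 (position 1): word-initially → [k].
Occurrence 2 (position 4): no conditioning environment matches → elsewhere allophone [ɡ].
Occurrence 3 (position 9): no conditioning environment matches → elsewhere allophone [ɡ].
Occurrence 4 (position 14): no conditioning environment matches → elsewhere allophone [ɡ].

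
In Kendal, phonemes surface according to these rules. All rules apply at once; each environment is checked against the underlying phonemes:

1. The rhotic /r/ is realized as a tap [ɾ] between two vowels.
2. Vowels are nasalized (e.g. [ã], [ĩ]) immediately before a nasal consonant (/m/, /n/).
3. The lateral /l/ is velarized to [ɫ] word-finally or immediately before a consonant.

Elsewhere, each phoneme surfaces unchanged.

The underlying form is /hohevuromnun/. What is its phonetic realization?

[hohevuɾõmnũn]

/h/ (word-initial) is unaffected → [h].
/o/ (between /h/ and /h/): rule 2 targets it, but not before a nasal consonant → unchanged [o].
/h/ (between /o/ and /e/): no rule targets it → [h].
/e/ (between /h/ and /v/) fails the environment for rule 2, so it stays [e].
/v/ (between /e/ and /u/) is unaffected → [v].
/u/ — between /v/ and /r/; rule 2 does not apply here → [u].
/r/ meets the environment for rule 1 (between two vowels) → [ɾ].
/o/ (between /r/ and /m/): before a nasal consonant, so rule 2 applies → [õ].
/m/ (between /o/ and /n/) is unaffected → [m].
/n/ (between /m/ and /u/): no rule targets it → [n].
/u/ — between /n/ and /n/, before a nasal consonant — surfaces as [ũ] (rule 2).
/n/ stays [n].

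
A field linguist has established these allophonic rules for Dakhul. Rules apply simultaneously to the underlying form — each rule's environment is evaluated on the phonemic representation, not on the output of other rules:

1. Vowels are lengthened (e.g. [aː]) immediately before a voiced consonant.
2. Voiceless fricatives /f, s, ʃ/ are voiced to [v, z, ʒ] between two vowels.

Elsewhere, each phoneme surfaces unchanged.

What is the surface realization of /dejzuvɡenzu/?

/d/ (word-initial): no rule targets it → [d].
/e/ — between /d/ and /j/, before a voiced consonant — surfaces as [eː] (rule 1).
/j/ (between /e/ and /z/): no rule targets it → [j].
/z/ stays [z].
/u/ (between /z/ and /v/): before a voiced consonant, so rule 1 applies → [uː].
/v/ stays [v].
/ɡ/ stays [ɡ].
Rule 1 applies to /e/ (between /ɡ/ and /n/: before a voiced consonant) → [eː].
/n/ — not in any rule's target class → [n].
/z/ (between /n/ and /u/): no rule targets it → [z].
/u/ (word-final) is in the target of rule 1 but the environment (before a voiced consonant) is not met → [u].

[deːjzuːvɡeːnzu]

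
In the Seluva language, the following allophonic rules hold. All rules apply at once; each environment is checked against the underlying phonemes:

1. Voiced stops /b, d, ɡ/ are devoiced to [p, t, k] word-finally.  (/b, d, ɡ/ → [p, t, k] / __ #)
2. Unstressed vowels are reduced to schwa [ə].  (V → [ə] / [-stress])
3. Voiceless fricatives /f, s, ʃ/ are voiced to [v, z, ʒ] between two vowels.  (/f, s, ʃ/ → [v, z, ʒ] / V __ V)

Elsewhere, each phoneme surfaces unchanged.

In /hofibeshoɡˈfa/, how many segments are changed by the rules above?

Segments that undergo a rule: /o/ → [ə] (rule 2); /f/ → [v] (rule 3); /i/ → [ə] (rule 2); /e/ → [ə] (rule 2); /o/ → [ə] (rule 2).
All other segments surface unchanged.

5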